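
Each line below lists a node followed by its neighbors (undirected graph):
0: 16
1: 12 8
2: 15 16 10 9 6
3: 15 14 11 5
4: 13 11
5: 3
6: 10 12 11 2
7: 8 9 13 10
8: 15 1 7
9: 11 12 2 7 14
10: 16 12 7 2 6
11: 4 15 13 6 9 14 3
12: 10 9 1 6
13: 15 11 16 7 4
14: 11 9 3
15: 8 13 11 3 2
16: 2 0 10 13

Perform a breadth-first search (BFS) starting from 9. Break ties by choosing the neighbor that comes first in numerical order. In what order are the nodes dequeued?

Visit 9; enqueue 2, 7, 11, 12, 14 → queue [2, 7, 11, 12, 14]
Visit 2; enqueue 6, 10, 15, 16 → queue [7, 11, 12, 14, 6, 10, 15, 16]
Visit 7; enqueue 8, 13 → queue [11, 12, 14, 6, 10, 15, 16, 8, 13]
Visit 11; enqueue 3, 4 → queue [12, 14, 6, 10, 15, 16, 8, 13, 3, 4]
Visit 12; enqueue 1 → queue [14, 6, 10, 15, 16, 8, 13, 3, 4, 1]
Visit 14 → queue [6, 10, 15, 16, 8, 13, 3, 4, 1]
Visit 6 → queue [10, 15, 16, 8, 13, 3, 4, 1]
Visit 10 → queue [15, 16, 8, 13, 3, 4, 1]
Visit 15 → queue [16, 8, 13, 3, 4, 1]
Visit 16; enqueue 0 → queue [8, 13, 3, 4, 1, 0]
Visit 8 → queue [13, 3, 4, 1, 0]
Visit 13 → queue [3, 4, 1, 0]
Visit 3; enqueue 5 → queue [4, 1, 0, 5]
Visit 4 → queue [1, 0, 5]
Visit 1 → queue [0, 5]
Visit 0 → queue [5]
Visit 5 → queue []

9 → 2 → 7 → 11 → 12 → 14 → 6 → 10 → 15 → 16 → 8 → 13 → 3 → 4 → 1 → 0 → 5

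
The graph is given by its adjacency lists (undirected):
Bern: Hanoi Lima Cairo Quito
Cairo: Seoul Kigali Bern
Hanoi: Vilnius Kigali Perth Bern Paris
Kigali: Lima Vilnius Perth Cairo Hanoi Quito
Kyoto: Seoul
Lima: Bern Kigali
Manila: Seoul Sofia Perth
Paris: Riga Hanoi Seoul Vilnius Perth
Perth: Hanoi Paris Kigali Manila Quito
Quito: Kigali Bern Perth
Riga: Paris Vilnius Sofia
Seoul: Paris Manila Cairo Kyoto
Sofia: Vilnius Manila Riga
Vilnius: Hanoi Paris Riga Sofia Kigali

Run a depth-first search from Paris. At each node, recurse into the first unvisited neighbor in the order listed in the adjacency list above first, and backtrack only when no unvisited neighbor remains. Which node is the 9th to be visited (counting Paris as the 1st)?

Seoul

Visit Paris
Paris → Riga
Riga → Vilnius
Vilnius → Hanoi
Hanoi → Kigali
Kigali → Lima
Lima → Bern
Bern → Cairo
Cairo → Seoul
Seoul → Manila
Manila → Sofia
Manila → Perth
Perth → Quito
Seoul → Kyoto

Visit order: Paris, Riga, Vilnius, Hanoi, Kigali, Lima, Bern, Cairo, Seoul, Manila, Sofia, Perth, Quito, Kyoto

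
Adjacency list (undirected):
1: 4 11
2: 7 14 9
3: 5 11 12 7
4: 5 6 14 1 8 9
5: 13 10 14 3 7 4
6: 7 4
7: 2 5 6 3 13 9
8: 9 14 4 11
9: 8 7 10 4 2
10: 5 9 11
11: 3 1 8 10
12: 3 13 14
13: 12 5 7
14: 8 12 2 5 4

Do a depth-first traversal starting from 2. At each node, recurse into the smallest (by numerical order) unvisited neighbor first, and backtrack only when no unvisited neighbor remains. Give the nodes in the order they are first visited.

2, 7, 3, 5, 4, 1, 11, 8, 9, 10, 14, 12, 13, 6

Visit 2
2 → 7
7 → 3
3 → 5
5 → 4
4 → 1
1 → 11
11 → 8
8 → 9
9 → 10
8 → 14
14 → 12
12 → 13
4 → 6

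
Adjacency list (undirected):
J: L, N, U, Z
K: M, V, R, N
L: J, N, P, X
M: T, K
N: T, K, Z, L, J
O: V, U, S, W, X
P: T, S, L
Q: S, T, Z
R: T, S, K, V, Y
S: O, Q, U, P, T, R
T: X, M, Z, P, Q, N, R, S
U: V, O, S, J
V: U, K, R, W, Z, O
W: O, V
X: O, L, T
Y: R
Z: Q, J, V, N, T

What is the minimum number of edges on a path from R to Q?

Level 0: R
Level 1: K, S, T, V, Y
Level 2: M, N, O, P, Q, U, W, X, Z
Level 3: J, L
Q first appears at level 2.

2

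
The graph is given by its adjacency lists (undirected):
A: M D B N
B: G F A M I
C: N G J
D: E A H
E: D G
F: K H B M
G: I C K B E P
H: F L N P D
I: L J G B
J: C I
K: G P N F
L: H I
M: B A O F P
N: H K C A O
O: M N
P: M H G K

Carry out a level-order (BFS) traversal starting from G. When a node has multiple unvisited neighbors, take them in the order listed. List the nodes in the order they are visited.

G, I, C, K, B, E, P, L, J, N, F, A, M, D, H, O

Visit G; enqueue I, C, K, B, E, P → queue [I, C, K, B, E, P]
Visit I; enqueue L, J → queue [C, K, B, E, P, L, J]
Visit C; enqueue N → queue [K, B, E, P, L, J, N]
Visit K; enqueue F → queue [B, E, P, L, J, N, F]
Visit B; enqueue A, M → queue [E, P, L, J, N, F, A, M]
Visit E; enqueue D → queue [P, L, J, N, F, A, M, D]
Visit P; enqueue H → queue [L, J, N, F, A, M, D, H]
Visit L → queue [J, N, F, A, M, D, H]
Visit J → queue [N, F, A, M, D, H]
Visit N; enqueue O → queue [F, A, M, D, H, O]
Visit F → queue [A, M, D, H, O]
Visit A → queue [M, D, H, O]
Visit M → queue [D, H, O]
Visit D → queue [H, O]
Visit H → queue [O]
Visit O → queue []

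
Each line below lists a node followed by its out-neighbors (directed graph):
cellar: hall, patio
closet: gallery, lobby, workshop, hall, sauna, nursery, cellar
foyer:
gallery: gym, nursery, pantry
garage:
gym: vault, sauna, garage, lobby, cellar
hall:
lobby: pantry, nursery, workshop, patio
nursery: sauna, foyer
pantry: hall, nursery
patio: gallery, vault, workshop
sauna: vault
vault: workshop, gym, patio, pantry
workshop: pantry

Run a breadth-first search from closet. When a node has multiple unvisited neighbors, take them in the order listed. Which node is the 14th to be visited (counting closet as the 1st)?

Visit closet; enqueue gallery, lobby, workshop, hall, sauna, nursery, cellar → queue [gallery, lobby, workshop, hall, sauna, nursery, cellar]
Visit gallery; enqueue gym, pantry → queue [lobby, workshop, hall, sauna, nursery, cellar, gym, pantry]
Visit lobby; enqueue patio → queue [workshop, hall, sauna, nursery, cellar, gym, pantry, patio]
Visit workshop → queue [hall, sauna, nursery, cellar, gym, pantry, patio]
Visit hall → queue [sauna, nursery, cellar, gym, pantry, patio]
Visit sauna; enqueue vault → queue [nursery, cellar, gym, pantry, patio, vault]
Visit nursery; enqueue foyer → queue [cellar, gym, pantry, patio, vault, foyer]
Visit cellar → queue [gym, pantry, patio, vault, foyer]
Visit gym; enqueue garage → queue [pantry, patio, vault, foyer, garage]
Visit pantry → queue [patio, vault, foyer, garage]
Visit patio → queue [vault, foyer, garage]
Visit vault → queue [foyer, garage]
Visit foyer → queue [garage]
Visit garage → queue []

Visit order: closet, gallery, lobby, workshop, hall, sauna, nursery, cellar, gym, pantry, patio, vault, foyer, garage

garage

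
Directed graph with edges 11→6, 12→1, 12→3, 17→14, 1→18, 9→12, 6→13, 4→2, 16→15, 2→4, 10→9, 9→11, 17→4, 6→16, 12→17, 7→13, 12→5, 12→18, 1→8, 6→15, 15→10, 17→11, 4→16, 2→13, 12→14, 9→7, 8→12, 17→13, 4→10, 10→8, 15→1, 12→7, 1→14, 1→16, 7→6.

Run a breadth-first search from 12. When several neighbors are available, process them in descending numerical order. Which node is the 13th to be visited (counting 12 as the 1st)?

16

Visit 12; enqueue 18, 17, 14, 7, 5, 3, 1 → queue [18, 17, 14, 7, 5, 3, 1]
Visit 18 → queue [17, 14, 7, 5, 3, 1]
Visit 17; enqueue 13, 11, 4 → queue [14, 7, 5, 3, 1, 13, 11, 4]
Visit 14 → queue [7, 5, 3, 1, 13, 11, 4]
Visit 7; enqueue 6 → queue [5, 3, 1, 13, 11, 4, 6]
Visit 5 → queue [3, 1, 13, 11, 4, 6]
Visit 3 → queue [1, 13, 11, 4, 6]
Visit 1; enqueue 16, 8 → queue [13, 11, 4, 6, 16, 8]
Visit 13 → queue [11, 4, 6, 16, 8]
Visit 11 → queue [4, 6, 16, 8]
Visit 4; enqueue 10, 2 → queue [6, 16, 8, 10, 2]
Visit 6; enqueue 15 → queue [16, 8, 10, 2, 15]
Visit 16 → queue [8, 10, 2, 15]
Visit 8 → queue [10, 2, 15]
Visit 10; enqueue 9 → queue [2, 15, 9]
Visit 2 → queue [15, 9]
Visit 15 → queue [9]
Visit 9 → queue []

Visit order: 12, 18, 17, 14, 7, 5, 3, 1, 13, 11, 4, 6, 16, 8, 10, 2, 15, 9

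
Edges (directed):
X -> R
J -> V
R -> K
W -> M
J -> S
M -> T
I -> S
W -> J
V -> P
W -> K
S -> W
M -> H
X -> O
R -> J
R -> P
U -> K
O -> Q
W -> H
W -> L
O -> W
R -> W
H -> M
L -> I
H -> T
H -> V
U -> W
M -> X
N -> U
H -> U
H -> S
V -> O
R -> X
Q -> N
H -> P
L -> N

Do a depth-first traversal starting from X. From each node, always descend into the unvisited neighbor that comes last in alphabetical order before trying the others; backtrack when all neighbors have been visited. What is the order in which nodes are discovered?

Visit X
X → R
R → W
W → M
M → T
M → H
H → V
V → P
V → O
O → Q
Q → N
N → U
U → K
H → S
W → L
L → I
W → J

X → R → W → M → T → H → V → P → O → Q → N → U → K → S → L → I → J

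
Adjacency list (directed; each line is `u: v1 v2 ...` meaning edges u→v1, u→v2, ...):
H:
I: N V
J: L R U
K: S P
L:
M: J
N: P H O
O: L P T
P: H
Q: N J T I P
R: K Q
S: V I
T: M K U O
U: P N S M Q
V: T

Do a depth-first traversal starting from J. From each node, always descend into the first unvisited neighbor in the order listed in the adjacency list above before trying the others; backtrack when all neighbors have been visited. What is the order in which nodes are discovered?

Visit J
J → L
J → R
R → K
K → S
S → V
V → T
T → M
T → U
U → P
P → H
U → N
N → O
U → Q
Q → I

J, L, R, K, S, V, T, M, U, P, H, N, O, Q, I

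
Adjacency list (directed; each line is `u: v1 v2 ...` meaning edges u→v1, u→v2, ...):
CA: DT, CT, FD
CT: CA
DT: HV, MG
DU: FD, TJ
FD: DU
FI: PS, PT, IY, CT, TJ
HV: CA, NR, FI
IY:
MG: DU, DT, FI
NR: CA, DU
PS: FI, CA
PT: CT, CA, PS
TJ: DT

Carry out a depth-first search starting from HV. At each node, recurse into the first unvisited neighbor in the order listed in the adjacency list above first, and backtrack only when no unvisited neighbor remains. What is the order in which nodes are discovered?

Visit HV
HV → CA
CA → DT
DT → MG
MG → DU
DU → FD
DU → TJ
MG → FI
FI → PS
FI → PT
PT → CT
FI → IY
HV → NR

HV, CA, DT, MG, DU, FD, TJ, FI, PS, PT, CT, IY, NR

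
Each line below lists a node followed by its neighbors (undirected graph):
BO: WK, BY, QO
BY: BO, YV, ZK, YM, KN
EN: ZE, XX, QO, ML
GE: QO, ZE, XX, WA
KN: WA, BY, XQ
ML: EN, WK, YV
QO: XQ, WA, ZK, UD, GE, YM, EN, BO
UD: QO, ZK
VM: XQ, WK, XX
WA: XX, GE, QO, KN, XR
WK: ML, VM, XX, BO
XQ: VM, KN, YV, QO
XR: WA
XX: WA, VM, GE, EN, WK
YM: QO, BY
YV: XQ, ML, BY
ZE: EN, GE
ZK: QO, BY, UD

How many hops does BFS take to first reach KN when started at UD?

3

Level 0: UD
Level 1: QO, ZK
Level 2: BO, BY, EN, GE, WA, XQ, YM
Level 3: KN, ML, VM, WK, XR, XX, YV, ZE
KN first appears at level 3.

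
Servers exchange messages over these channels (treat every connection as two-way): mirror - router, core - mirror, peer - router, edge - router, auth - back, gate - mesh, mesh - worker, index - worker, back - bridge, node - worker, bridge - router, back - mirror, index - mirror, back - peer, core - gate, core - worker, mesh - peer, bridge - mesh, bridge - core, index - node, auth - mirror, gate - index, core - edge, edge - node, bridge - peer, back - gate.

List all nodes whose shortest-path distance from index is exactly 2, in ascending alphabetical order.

auth, back, core, edge, mesh, router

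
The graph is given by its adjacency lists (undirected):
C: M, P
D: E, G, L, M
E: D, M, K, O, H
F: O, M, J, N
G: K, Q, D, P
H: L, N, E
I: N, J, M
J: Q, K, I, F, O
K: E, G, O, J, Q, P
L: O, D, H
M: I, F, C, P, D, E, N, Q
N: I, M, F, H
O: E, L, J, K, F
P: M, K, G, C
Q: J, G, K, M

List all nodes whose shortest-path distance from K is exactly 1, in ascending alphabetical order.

E, G, J, O, P, Q

Level 0: K
Level 1: E, G, J, O, P, Q
Level 2: C, D, F, H, I, L, M
Level 3: N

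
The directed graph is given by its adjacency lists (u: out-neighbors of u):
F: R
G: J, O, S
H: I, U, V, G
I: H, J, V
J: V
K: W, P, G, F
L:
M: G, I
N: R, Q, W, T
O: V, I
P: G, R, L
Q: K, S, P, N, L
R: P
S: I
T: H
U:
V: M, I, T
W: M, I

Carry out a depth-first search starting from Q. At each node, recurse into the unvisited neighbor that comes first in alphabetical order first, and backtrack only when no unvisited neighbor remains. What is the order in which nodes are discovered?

Q K F R P G J V I H U M T O S L W N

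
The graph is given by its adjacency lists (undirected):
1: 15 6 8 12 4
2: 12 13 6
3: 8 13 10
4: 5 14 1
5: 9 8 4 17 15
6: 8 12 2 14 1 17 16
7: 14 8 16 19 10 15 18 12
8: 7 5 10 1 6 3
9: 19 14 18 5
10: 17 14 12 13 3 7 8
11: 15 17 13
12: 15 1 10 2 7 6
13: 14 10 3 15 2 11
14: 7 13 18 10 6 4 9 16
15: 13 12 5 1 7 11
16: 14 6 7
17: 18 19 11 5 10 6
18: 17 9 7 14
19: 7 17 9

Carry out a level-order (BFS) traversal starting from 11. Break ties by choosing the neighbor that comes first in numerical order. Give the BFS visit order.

Visit 11; enqueue 13, 15, 17 → queue [13, 15, 17]
Visit 13; enqueue 2, 3, 10, 14 → queue [15, 17, 2, 3, 10, 14]
Visit 15; enqueue 1, 5, 7, 12 → queue [17, 2, 3, 10, 14, 1, 5, 7, 12]
Visit 17; enqueue 6, 18, 19 → queue [2, 3, 10, 14, 1, 5, 7, 12, 6, 18, 19]
Visit 2 → queue [3, 10, 14, 1, 5, 7, 12, 6, 18, 19]
Visit 3; enqueue 8 → queue [10, 14, 1, 5, 7, 12, 6, 18, 19, 8]
Visit 10 → queue [14, 1, 5, 7, 12, 6, 18, 19, 8]
Visit 14; enqueue 4, 9, 16 → queue [1, 5, 7, 12, 6, 18, 19, 8, 4, 9, 16]
Visit 1 → queue [5, 7, 12, 6, 18, 19, 8, 4, 9, 16]
Visit 5 → queue [7, 12, 6, 18, 19, 8, 4, 9, 16]
Visit 7 → queue [12, 6, 18, 19, 8, 4, 9, 16]
Visit 12 → queue [6, 18, 19, 8, 4, 9, 16]
Visit 6 → queue [18, 19, 8, 4, 9, 16]
Visit 18 → queue [19, 8, 4, 9, 16]
Visit 19 → queue [8, 4, 9, 16]
Visit 8 → queue [4, 9, 16]
Visit 4 → queue [9, 16]
Visit 9 → queue [16]
Visit 16 → queue []

11, 13, 15, 17, 2, 3, 10, 14, 1, 5, 7, 12, 6, 18, 19, 8, 4, 9, 16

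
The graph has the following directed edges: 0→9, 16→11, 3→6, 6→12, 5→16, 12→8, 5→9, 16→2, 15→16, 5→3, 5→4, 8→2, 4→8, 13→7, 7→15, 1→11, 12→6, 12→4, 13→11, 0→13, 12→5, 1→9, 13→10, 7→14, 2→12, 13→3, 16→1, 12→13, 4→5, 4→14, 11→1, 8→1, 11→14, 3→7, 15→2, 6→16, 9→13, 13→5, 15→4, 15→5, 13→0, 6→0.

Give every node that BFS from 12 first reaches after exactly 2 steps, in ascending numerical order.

0, 1, 2, 3, 7, 9, 10, 11, 14, 16

Level 0: 12
Level 1: 4, 5, 6, 8, 13
Level 2: 0, 1, 2, 3, 7, 9, 10, 11, 14, 16
Level 3: 15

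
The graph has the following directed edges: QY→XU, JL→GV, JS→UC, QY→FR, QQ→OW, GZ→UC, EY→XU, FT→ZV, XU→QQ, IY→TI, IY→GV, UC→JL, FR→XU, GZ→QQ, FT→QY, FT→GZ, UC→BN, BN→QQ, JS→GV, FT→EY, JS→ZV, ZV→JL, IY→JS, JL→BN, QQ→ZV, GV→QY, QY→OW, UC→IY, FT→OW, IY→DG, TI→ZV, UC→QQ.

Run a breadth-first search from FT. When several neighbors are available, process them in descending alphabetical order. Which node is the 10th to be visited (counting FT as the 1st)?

UC

Visit FT; enqueue ZV, QY, OW, GZ, EY → queue [ZV, QY, OW, GZ, EY]
Visit ZV; enqueue JL → queue [QY, OW, GZ, EY, JL]
Visit QY; enqueue XU, FR → queue [OW, GZ, EY, JL, XU, FR]
Visit OW → queue [GZ, EY, JL, XU, FR]
Visit GZ; enqueue UC, QQ → queue [EY, JL, XU, FR, UC, QQ]
Visit EY → queue [JL, XU, FR, UC, QQ]
Visit JL; enqueue GV, BN → queue [XU, FR, UC, QQ, GV, BN]
Visit XU → queue [FR, UC, QQ, GV, BN]
Visit FR → queue [UC, QQ, GV, BN]
Visit UC; enqueue IY → queue [QQ, GV, BN, IY]
Visit QQ → queue [GV, BN, IY]
Visit GV → queue [BN, IY]
Visit BN → queue [IY]
Visit IY; enqueue TI, JS, DG → queue [TI, JS, DG]
Visit TI → queue [JS, DG]
Visit JS → queue [DG]
Visit DG → queue []

Visit order: FT, ZV, QY, OW, GZ, EY, JL, XU, FR, UC, QQ, GV, BN, IY, TI, JS, DG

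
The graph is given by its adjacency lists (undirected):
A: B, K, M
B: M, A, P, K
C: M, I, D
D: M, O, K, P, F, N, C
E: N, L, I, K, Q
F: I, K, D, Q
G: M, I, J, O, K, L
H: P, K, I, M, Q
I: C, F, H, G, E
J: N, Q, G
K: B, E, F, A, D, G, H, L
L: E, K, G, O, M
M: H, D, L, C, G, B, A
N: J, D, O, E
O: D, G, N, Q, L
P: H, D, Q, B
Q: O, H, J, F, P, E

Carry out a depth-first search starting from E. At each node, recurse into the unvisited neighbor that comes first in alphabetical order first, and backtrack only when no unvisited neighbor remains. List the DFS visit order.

Visit E
E → I
I → C
C → D
D → F
F → K
K → A
A → B
B → M
M → G
G → J
J → N
N → O
O → L
O → Q
Q → H
H → P

E I C D F K A B M G J N O L Q H P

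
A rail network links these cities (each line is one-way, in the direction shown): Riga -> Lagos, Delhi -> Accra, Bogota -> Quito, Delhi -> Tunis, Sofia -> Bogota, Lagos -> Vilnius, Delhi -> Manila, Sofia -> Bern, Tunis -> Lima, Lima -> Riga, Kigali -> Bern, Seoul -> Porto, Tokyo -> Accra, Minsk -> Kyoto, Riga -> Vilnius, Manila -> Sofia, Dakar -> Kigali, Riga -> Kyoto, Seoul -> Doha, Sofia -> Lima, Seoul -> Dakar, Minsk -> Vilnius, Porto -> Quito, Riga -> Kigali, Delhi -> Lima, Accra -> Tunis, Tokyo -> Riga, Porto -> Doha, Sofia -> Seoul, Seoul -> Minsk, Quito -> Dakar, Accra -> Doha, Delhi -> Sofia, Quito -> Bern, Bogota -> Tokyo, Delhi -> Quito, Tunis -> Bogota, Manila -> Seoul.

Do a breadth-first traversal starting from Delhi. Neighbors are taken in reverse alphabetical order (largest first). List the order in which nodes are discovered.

Delhi → Tunis → Sofia → Quito → Manila → Lima → Accra → Bogota → Seoul → Bern → Dakar → Riga → Doha → Tokyo → Porto → Minsk → Kigali → Vilnius → Lagos → Kyoto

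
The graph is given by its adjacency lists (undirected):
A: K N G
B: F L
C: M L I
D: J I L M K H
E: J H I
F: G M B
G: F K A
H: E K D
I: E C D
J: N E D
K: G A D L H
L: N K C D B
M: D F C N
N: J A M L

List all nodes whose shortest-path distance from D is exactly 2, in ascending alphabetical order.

A, B, C, E, F, G, N

Level 0: D
Level 1: H, I, J, K, L, M
Level 2: A, B, C, E, F, G, N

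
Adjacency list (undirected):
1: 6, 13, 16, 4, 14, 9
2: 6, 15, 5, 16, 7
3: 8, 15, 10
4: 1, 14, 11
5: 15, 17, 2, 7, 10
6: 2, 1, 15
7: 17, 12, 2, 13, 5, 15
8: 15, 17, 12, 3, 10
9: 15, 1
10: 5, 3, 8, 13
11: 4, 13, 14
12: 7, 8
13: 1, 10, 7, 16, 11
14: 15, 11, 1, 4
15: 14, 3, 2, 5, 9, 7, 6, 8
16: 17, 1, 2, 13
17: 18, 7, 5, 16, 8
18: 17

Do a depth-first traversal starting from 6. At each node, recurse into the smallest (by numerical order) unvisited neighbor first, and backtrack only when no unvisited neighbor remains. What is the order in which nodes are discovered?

6 -> 1 -> 4 -> 11 -> 13 -> 7 -> 2 -> 5 -> 10 -> 3 -> 8 -> 12 -> 15 -> 9 -> 14 -> 17 -> 16 -> 18

Visit 6
6 → 1
1 → 4
4 → 11
11 → 13
13 → 7
7 → 2
2 → 5
5 → 10
10 → 3
3 → 8
8 → 12
8 → 15
15 → 9
15 → 14
8 → 17
17 → 16
17 → 18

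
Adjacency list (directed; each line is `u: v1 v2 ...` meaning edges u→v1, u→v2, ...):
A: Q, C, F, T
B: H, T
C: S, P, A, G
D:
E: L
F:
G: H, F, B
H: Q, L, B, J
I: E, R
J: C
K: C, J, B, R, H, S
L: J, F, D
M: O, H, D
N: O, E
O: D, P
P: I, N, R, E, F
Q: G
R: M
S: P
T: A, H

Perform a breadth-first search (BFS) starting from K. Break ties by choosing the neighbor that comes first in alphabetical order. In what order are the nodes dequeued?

K -> B -> C -> H -> J -> R -> S -> T -> A -> G -> P -> L -> Q -> M -> F -> E -> I -> N -> D -> O

Visit K; enqueue B, C, H, J, R, S → queue [B, C, H, J, R, S]
Visit B; enqueue T → queue [C, H, J, R, S, T]
Visit C; enqueue A, G, P → queue [H, J, R, S, T, A, G, P]
Visit H; enqueue L, Q → queue [J, R, S, T, A, G, P, L, Q]
Visit J → queue [R, S, T, A, G, P, L, Q]
Visit R; enqueue M → queue [S, T, A, G, P, L, Q, M]
Visit S → queue [T, A, G, P, L, Q, M]
Visit T → queue [A, G, P, L, Q, M]
Visit A; enqueue F → queue [G, P, L, Q, M, F]
Visit G → queue [P, L, Q, M, F]
Visit P; enqueue E, I, N → queue [L, Q, M, F, E, I, N]
Visit L; enqueue D → queue [Q, M, F, E, I, N, D]
Visit Q → queue [M, F, E, I, N, D]
Visit M; enqueue O → queue [F, E, I, N, D, O]
Visit F → queue [E, I, N, D, O]
Visit E → queue [I, N, D, O]
Visit I → queue [N, D, O]
Visit N → queue [D, O]
Visit D → queue [O]
Visit O → queue []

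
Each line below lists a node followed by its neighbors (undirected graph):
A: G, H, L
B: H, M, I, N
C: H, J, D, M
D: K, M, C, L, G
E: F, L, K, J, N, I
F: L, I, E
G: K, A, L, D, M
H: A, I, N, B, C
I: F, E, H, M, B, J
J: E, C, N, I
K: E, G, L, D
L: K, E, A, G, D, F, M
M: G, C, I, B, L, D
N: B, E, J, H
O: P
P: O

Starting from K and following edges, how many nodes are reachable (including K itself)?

14

BFS from K visits: K, E, G, L, D, F, J, N, I, A, M, C, B, H
Reachable nodes: 14 of 16 total.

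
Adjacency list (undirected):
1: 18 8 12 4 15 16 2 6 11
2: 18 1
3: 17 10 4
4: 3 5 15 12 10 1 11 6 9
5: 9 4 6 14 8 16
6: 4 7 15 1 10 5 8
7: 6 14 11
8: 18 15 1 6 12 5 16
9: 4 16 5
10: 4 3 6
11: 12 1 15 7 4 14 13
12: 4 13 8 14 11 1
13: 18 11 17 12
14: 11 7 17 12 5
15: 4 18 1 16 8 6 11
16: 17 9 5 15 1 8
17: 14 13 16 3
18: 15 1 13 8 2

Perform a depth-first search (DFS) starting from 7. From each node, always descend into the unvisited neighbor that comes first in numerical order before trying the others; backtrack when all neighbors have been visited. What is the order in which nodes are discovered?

7, 6, 1, 2, 18, 8, 5, 4, 3, 10, 17, 13, 11, 12, 14, 15, 16, 9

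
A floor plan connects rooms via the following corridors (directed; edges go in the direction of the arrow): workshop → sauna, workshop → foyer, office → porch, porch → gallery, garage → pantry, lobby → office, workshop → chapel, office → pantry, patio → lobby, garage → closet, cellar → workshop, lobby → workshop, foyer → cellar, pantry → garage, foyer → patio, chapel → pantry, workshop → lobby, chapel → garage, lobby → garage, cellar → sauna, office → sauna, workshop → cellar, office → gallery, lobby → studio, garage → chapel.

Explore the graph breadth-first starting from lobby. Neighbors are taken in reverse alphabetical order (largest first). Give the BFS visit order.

lobby, workshop, studio, office, garage, sauna, foyer, chapel, cellar, porch, pantry, gallery, closet, patio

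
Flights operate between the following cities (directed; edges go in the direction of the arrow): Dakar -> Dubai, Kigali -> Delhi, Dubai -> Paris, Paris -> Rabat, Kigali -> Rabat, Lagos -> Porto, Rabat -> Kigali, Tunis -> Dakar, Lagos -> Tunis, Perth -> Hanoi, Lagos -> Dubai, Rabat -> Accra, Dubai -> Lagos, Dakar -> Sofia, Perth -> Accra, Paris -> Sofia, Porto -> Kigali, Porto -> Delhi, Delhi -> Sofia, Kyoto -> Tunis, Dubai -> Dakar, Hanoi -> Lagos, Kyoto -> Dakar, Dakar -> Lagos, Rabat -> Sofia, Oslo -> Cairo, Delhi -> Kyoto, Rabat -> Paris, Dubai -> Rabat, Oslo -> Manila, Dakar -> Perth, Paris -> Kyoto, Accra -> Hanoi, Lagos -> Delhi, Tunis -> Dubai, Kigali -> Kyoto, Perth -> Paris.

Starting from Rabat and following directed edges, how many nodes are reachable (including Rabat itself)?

14

BFS from Rabat visits: Rabat, Accra, Kigali, Paris, Sofia, Hanoi, Delhi, Kyoto, Lagos, Dakar, Tunis, Dubai, Porto, Perth
Reachable nodes: 14 of 17 total.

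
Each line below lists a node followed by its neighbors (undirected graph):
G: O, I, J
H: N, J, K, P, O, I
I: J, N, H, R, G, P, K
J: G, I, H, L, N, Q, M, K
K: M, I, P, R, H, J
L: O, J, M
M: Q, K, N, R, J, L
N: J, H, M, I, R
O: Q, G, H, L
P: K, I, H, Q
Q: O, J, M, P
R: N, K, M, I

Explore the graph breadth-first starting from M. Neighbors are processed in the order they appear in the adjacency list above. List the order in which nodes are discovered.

M → Q → K → N → R → J → L → O → P → I → H → G

Visit M; enqueue Q, K, N, R, J, L → queue [Q, K, N, R, J, L]
Visit Q; enqueue O, P → queue [K, N, R, J, L, O, P]
Visit K; enqueue I, H → queue [N, R, J, L, O, P, I, H]
Visit N → queue [R, J, L, O, P, I, H]
Visit R → queue [J, L, O, P, I, H]
Visit J; enqueue G → queue [L, O, P, I, H, G]
Visit L → queue [O, P, I, H, G]
Visit O → queue [P, I, H, G]
Visit P → queue [I, H, G]
Visit I → queue [H, G]
Visit H → queue [G]
Visit G → queue []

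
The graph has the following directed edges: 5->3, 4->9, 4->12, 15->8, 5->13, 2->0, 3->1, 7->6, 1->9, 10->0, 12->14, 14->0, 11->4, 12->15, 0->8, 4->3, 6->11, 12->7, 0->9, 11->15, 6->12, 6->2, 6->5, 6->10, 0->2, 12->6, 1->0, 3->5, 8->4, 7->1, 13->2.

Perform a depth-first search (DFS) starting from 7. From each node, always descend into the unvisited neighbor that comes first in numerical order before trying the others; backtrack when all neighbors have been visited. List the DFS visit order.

7, 1, 0, 2, 8, 4, 3, 5, 13, 9, 12, 6, 10, 11, 15, 14

Visit 7
7 → 1
1 → 0
0 → 2
0 → 8
8 → 4
4 → 3
3 → 5
5 → 13
4 → 9
4 → 12
12 → 6
6 → 10
6 → 11
11 → 15
12 → 14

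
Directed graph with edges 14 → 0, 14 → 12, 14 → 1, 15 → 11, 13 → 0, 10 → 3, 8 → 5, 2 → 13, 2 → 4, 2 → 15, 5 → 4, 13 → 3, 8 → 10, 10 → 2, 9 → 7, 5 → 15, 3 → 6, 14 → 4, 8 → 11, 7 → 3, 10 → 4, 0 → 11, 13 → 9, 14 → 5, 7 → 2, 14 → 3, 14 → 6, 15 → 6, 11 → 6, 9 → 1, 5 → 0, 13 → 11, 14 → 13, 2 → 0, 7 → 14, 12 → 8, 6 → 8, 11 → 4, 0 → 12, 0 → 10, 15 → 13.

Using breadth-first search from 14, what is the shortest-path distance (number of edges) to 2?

3

Level 0: 14
Level 1: 0, 1, 3, 4, 5, 6, 12, 13
Level 2: 8, 9, 10, 11, 15
Level 3: 2, 7
2 first appears at level 3.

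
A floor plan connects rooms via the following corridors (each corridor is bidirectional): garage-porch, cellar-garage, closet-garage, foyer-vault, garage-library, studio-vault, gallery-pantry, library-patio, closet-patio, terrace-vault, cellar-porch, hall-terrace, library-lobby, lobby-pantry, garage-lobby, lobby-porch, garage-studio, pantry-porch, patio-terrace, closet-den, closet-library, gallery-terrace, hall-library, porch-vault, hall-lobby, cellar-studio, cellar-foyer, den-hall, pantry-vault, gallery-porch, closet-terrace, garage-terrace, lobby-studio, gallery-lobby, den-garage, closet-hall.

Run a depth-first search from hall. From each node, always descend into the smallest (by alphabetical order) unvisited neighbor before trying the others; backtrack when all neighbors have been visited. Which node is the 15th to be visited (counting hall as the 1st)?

studio

Visit hall
hall → closet
closet → den
den → garage
garage → cellar
cellar → foyer
foyer → vault
vault → pantry
pantry → gallery
gallery → lobby
lobby → library
library → patio
patio → terrace
lobby → porch
lobby → studio

Visit order: hall, closet, den, garage, cellar, foyer, vault, pantry, gallery, lobby, library, patio, terrace, porch, studio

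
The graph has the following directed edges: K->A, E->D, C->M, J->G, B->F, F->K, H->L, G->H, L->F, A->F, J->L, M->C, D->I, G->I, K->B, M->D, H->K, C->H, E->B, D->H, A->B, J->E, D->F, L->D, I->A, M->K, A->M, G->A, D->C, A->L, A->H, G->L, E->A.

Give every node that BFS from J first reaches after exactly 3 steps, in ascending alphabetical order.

Level 0: J
Level 1: E, G, L
Level 2: A, B, D, F, H, I
Level 3: C, K, M

C, K, M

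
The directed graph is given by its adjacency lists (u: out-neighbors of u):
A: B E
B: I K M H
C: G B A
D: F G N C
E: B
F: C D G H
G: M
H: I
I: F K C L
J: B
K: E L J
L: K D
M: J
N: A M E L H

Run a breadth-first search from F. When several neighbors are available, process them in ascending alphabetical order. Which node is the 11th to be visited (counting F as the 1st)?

Visit F; enqueue C, D, G, H → queue [C, D, G, H]
Visit C; enqueue A, B → queue [D, G, H, A, B]
Visit D; enqueue N → queue [G, H, A, B, N]
Visit G; enqueue M → queue [H, A, B, N, M]
Visit H; enqueue I → queue [A, B, N, M, I]
Visit A; enqueue E → queue [B, N, M, I, E]
Visit B; enqueue K → queue [N, M, I, E, K]
Visit N; enqueue L → queue [M, I, E, K, L]
Visit M; enqueue J → queue [I, E, K, L, J]
Visit I → queue [E, K, L, J]
Visit E → queue [K, L, J]
Visit K → queue [L, J]
Visit L → queue [J]
Visit J → queue []

Visit order: F, C, D, G, H, A, B, N, M, I, E, K, L, J

E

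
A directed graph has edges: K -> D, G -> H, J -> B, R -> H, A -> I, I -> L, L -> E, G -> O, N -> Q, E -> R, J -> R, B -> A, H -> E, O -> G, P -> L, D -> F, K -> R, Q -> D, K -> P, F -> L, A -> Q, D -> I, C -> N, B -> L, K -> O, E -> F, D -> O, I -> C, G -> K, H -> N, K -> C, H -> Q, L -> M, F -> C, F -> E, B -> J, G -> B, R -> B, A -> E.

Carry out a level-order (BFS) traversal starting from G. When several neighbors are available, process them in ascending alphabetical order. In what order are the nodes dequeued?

Visit G; enqueue B, H, K, O → queue [B, H, K, O]
Visit B; enqueue A, J, L → queue [H, K, O, A, J, L]
Visit H; enqueue E, N, Q → queue [K, O, A, J, L, E, N, Q]
Visit K; enqueue C, D, P, R → queue [O, A, J, L, E, N, Q, C, D, P, R]
Visit O → queue [A, J, L, E, N, Q, C, D, P, R]
Visit A; enqueue I → queue [J, L, E, N, Q, C, D, P, R, I]
Visit J → queue [L, E, N, Q, C, D, P, R, I]
Visit L; enqueue M → queue [E, N, Q, C, D, P, R, I, M]
Visit E; enqueue F → queue [N, Q, C, D, P, R, I, M, F]
Visit N → queue [Q, C, D, P, R, I, M, F]
Visit Q → queue [C, D, P, R, I, M, F]
Visit C → queue [D, P, R, I, M, F]
Visit D → queue [P, R, I, M, F]
Visit P → queue [R, I, M, F]
Visit R → queue [I, M, F]
Visit I → queue [M, F]
Visit M → queue [F]
Visit F → queue []

G -> B -> H -> K -> O -> A -> J -> L -> E -> N -> Q -> C -> D -> P -> R -> I -> M -> F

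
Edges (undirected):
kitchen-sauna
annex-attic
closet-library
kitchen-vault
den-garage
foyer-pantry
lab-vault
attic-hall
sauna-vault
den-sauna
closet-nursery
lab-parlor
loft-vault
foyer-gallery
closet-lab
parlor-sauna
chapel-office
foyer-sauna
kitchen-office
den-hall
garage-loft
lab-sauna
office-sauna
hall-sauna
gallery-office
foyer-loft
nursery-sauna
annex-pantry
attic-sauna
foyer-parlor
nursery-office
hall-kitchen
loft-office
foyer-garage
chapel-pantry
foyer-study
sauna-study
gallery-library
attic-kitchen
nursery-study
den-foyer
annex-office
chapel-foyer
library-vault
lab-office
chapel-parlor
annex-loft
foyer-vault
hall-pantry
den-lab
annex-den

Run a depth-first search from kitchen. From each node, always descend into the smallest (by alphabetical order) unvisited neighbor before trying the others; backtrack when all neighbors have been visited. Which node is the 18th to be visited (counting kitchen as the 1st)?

vault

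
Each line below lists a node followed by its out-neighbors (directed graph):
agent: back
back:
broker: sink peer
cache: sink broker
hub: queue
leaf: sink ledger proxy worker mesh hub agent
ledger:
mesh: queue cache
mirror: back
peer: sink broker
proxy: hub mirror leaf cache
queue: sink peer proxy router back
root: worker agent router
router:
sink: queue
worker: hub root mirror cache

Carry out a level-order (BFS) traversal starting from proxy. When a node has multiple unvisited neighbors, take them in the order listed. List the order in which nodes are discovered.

proxy, hub, mirror, leaf, cache, queue, back, sink, ledger, worker, mesh, agent, broker, peer, router, root

Visit proxy; enqueue hub, mirror, leaf, cache → queue [hub, mirror, leaf, cache]
Visit hub; enqueue queue → queue [mirror, leaf, cache, queue]
Visit mirror; enqueue back → queue [leaf, cache, queue, back]
Visit leaf; enqueue sink, ledger, worker, mesh, agent → queue [cache, queue, back, sink, ledger, worker, mesh, agent]
Visit cache; enqueue broker → queue [queue, back, sink, ledger, worker, mesh, agent, broker]
Visit queue; enqueue peer, router → queue [back, sink, ledger, worker, mesh, agent, broker, peer, router]
Visit back → queue [sink, ledger, worker, mesh, agent, broker, peer, router]
Visit sink → queue [ledger, worker, mesh, agent, broker, peer, router]
Visit ledger → queue [worker, mesh, agent, broker, peer, router]
Visit worker; enqueue root → queue [mesh, agent, broker, peer, router, root]
Visit mesh → queue [agent, broker, peer, router, root]
Visit agent → queue [broker, peer, router, root]
Visit broker → queue [peer, router, root]
Visit peer → queue [router, root]
Visit router → queue [root]
Visit root → queue []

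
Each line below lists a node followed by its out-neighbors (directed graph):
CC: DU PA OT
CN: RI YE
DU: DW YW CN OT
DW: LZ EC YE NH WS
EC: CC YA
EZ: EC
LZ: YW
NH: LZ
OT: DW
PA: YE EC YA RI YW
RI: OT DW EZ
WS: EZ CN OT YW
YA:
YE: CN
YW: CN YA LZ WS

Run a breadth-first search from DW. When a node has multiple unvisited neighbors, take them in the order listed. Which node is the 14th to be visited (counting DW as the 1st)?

Visit DW; enqueue LZ, EC, YE, NH, WS → queue [LZ, EC, YE, NH, WS]
Visit LZ; enqueue YW → queue [EC, YE, NH, WS, YW]
Visit EC; enqueue CC, YA → queue [YE, NH, WS, YW, CC, YA]
Visit YE; enqueue CN → queue [NH, WS, YW, CC, YA, CN]
Visit NH → queue [WS, YW, CC, YA, CN]
Visit WS; enqueue EZ, OT → queue [YW, CC, YA, CN, EZ, OT]
Visit YW → queue [CC, YA, CN, EZ, OT]
Visit CC; enqueue DU, PA → queue [YA, CN, EZ, OT, DU, PA]
Visit YA → queue [CN, EZ, OT, DU, PA]
Visit CN; enqueue RI → queue [EZ, OT, DU, PA, RI]
Visit EZ → queue [OT, DU, PA, RI]
Visit OT → queue [DU, PA, RI]
Visit DU → queue [PA, RI]
Visit PA → queue [RI]
Visit RI → queue []

Visit order: DW, LZ, EC, YE, NH, WS, YW, CC, YA, CN, EZ, OT, DU, PA, RI

PA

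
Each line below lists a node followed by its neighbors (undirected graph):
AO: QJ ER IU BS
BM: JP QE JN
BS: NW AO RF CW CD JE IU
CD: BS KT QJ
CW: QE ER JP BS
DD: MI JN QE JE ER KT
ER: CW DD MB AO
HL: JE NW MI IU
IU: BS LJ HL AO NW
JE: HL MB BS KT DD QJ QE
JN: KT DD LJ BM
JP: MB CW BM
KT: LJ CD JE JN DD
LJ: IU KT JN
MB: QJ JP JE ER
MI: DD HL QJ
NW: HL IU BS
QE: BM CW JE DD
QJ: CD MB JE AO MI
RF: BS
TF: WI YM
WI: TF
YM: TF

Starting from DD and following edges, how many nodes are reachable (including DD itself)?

20

BFS from DD visits: DD, MI, JN, QE, JE, ER, KT, HL, QJ, LJ, BM, CW, MB, BS, AO, CD, NW, IU, JP, RF
Reachable nodes: 20 of 23 total.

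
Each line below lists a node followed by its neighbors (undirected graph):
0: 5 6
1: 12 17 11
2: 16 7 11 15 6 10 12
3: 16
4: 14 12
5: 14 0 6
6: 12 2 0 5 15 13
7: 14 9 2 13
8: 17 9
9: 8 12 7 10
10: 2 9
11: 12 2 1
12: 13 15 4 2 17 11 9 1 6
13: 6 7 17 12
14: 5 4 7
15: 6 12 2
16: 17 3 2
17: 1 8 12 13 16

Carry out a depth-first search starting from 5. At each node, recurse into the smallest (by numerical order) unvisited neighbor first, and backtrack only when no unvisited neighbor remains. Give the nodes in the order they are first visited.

Visit 5
5 → 0
0 → 6
6 → 2
2 → 7
7 → 9
9 → 8
8 → 17
17 → 1
1 → 11
11 → 12
12 → 4
4 → 14
12 → 13
12 → 15
17 → 16
16 → 3
9 → 10

5 0 6 2 7 9 8 17 1 11 12 4 14 13 15 16 3 10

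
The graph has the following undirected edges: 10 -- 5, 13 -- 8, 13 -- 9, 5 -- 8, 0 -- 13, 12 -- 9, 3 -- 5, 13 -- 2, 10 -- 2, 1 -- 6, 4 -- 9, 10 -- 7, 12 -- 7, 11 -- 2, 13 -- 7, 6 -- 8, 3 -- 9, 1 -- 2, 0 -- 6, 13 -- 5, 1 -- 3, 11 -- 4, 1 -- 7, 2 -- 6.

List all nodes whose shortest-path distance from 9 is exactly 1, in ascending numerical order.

3, 4, 12, 13

Level 0: 9
Level 1: 3, 4, 12, 13
Level 2: 0, 1, 2, 5, 7, 8, 11
Level 3: 6, 10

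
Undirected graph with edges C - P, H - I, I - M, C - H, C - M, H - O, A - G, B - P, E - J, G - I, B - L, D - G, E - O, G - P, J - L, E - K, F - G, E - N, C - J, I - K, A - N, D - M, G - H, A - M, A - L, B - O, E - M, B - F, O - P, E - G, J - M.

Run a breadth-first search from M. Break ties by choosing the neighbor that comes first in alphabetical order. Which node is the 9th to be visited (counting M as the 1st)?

L

Visit M; enqueue A, C, D, E, I, J → queue [A, C, D, E, I, J]
Visit A; enqueue G, L, N → queue [C, D, E, I, J, G, L, N]
Visit C; enqueue H, P → queue [D, E, I, J, G, L, N, H, P]
Visit D → queue [E, I, J, G, L, N, H, P]
Visit E; enqueue K, O → queue [I, J, G, L, N, H, P, K, O]
Visit I → queue [J, G, L, N, H, P, K, O]
Visit J → queue [G, L, N, H, P, K, O]
Visit G; enqueue F → queue [L, N, H, P, K, O, F]
Visit L; enqueue B → queue [N, H, P, K, O, F, B]
Visit N → queue [H, P, K, O, F, B]
Visit H → queue [P, K, O, F, B]
Visit P → queue [K, O, F, B]
Visit K → queue [O, F, B]
Visit O → queue [F, B]
Visit F → queue [B]
Visit B → queue []

Visit order: M, A, C, D, E, I, J, G, L, N, H, P, K, O, F, B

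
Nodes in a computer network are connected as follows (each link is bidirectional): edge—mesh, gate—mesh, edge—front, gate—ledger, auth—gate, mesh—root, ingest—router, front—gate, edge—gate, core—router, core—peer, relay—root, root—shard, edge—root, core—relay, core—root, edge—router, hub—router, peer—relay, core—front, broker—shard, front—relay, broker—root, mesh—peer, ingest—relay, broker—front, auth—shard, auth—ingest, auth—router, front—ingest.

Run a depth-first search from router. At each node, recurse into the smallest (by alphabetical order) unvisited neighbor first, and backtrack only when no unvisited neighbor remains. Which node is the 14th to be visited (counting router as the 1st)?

ledger

Visit router
router → auth
auth → gate
gate → edge
edge → front
front → broker
broker → root
root → core
core → peer
peer → mesh
peer → relay
relay → ingest
root → shard
gate → ledger
router → hub

Visit order: router, auth, gate, edge, front, broker, root, core, peer, mesh, relay, ingest, shard, ledger, hub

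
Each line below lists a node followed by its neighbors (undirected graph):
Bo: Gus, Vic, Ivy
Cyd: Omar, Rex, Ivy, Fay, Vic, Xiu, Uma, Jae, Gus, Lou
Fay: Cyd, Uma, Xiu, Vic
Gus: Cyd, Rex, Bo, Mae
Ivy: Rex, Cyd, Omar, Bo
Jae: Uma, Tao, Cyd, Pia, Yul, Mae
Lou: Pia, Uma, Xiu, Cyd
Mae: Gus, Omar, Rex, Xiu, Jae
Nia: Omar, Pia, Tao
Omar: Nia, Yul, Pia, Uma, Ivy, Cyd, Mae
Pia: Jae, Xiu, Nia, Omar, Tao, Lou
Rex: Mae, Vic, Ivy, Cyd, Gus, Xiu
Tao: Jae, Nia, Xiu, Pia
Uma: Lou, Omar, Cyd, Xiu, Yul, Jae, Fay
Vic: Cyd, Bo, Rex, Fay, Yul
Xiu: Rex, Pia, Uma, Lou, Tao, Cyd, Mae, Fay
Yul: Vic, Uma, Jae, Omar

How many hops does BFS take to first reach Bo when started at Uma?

3

Level 0: Uma
Level 1: Cyd, Fay, Jae, Lou, Omar, Xiu, Yul
Level 2: Gus, Ivy, Mae, Nia, Pia, Rex, Tao, Vic
Level 3: Bo
Bo first appears at level 3.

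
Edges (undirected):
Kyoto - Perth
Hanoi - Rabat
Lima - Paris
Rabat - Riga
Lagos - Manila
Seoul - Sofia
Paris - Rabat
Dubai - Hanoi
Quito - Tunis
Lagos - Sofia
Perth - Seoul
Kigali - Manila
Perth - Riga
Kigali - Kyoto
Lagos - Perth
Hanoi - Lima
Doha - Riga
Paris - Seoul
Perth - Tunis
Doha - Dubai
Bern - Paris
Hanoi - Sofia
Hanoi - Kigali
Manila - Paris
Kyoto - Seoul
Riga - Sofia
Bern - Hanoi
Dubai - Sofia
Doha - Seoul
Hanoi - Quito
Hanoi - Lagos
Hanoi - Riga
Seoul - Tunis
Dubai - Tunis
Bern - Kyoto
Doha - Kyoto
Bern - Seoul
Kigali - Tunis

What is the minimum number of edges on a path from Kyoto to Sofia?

Level 0: Kyoto
Level 1: Bern, Doha, Kigali, Perth, Seoul
Level 2: Dubai, Hanoi, Lagos, Manila, Paris, Riga, Sofia, Tunis
Level 3: Lima, Quito, Rabat
Sofia first appears at level 2.

2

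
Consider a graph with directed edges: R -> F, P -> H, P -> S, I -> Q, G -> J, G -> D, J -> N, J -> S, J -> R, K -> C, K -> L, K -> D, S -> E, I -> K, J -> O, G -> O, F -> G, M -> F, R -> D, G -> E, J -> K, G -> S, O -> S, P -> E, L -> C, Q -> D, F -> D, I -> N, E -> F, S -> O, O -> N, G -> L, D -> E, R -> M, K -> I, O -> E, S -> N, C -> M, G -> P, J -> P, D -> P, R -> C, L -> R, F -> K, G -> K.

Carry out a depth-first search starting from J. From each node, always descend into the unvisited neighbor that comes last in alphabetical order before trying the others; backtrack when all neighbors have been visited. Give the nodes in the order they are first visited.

J S O N E F K L R M D P H C I Q G

Visit J
J → S
S → O
O → N
O → E
E → F
F → K
K → L
L → R
R → M
R → D
D → P
P → H
R → C
K → I
I → Q
F → G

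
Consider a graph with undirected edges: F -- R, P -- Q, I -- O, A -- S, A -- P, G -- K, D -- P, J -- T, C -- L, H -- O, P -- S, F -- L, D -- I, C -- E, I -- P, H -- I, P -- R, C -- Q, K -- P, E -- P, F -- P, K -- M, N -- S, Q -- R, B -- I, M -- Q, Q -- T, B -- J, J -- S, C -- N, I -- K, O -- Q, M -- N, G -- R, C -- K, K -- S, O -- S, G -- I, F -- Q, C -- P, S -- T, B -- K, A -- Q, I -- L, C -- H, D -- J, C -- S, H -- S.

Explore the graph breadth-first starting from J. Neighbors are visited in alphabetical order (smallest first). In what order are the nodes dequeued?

J, B, D, S, T, I, K, P, A, C, H, N, O, Q, G, L, M, E, F, R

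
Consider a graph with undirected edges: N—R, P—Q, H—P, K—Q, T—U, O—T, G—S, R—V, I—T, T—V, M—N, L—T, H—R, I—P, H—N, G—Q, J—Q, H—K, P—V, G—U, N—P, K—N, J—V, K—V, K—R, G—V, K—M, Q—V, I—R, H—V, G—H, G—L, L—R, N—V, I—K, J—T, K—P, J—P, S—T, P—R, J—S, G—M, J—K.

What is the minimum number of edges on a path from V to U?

2

Level 0: V
Level 1: G, H, J, K, N, P, Q, R, T
Level 2: I, L, M, O, S, U
U first appears at level 2.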